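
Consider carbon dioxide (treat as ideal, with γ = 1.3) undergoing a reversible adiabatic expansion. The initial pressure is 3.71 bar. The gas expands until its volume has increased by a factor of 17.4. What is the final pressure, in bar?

P₂ ≈ 0.0905 bar

Since PV^γ is constant along a reversible adiabat, P₂ = P₁ (V₁/V₂)^γ.
P₂ = 3.71 × (1/17.4)^(1.3) = 0.0905 bar.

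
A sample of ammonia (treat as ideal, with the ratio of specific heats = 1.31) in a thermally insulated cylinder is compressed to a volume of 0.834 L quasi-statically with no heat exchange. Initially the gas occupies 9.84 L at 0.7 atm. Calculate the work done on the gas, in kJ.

W ≈ 2.59 kJ

P₂ = P₁(V₁/V₂)^γ = 0.7×(9.84/0.834)^(1.31) = 17.75 atm.
For a reversible adiabat, W_by_gas = (P₁V₁ − P₂V₂)/(γ−1).
W_by = (70930×0.00984 − 1.799×10^6×0.000834) / (0.31) = -2587 J.
W_on_gas = −W_by = 2587 J.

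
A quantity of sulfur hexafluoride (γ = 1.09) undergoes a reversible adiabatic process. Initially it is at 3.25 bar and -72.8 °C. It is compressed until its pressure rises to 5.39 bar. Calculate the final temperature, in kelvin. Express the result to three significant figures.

T₂ ≈ 209 K

Along an adiabat T P^((1−γ)/γ) is constant, so T₂ = T₁ (P₂/P₁)^((γ−1)/γ).
T₁ = -72.8 °C = 200.3 K.
T₂ = 200.3 × (5.39/3.25)^(0.0826) = 208.9 K.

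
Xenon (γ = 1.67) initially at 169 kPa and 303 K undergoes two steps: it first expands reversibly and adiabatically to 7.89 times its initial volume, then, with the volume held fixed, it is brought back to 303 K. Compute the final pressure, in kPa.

Adiabatic step (PV^γ = const): P₂ = 169×(1/7.89)^(1.67) = 5.367 kPa; T₂ = 303×(1/7.89)^(0.67) = 75.93 K.
Isochoric: P₃ = P₂(T₃/T₂) = 5.367 × (303/75.93) = 21.42 kPa.

P₃ ≈ 21.4 kPa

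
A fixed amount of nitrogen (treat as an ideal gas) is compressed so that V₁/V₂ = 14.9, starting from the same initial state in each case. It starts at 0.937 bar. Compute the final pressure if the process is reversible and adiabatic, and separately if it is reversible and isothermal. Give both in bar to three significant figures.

adiabatic: 41.1 bar; isothermal: 14.0 bar

For a diatomic ideal gas γ = 7/5.
Isothermal: P₂ = P₁(V₁/V₂) = 0.937×14.9 = 13.96 bar.
Adiabatic: P₂ = P₁(V₁/V₂)^γ = 0.937×14.9^(7/5) = 41.13 bar.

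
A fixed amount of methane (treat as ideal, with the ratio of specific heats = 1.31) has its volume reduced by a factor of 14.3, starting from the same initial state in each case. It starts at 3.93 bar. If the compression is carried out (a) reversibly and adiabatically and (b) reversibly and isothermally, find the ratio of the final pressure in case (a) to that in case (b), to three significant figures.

Isothermal: P_b = P₁(V₁/V₂) = 3.93×14.3.
Adiabatic: P_a = P₁(V₁/V₂)^γ = 3.93×14.3^(1.31).
P_a/P_b = (V₁/V₂)^(γ−1) = 14.3^(0.31) = 2.281.

P_adiabatic / P_isothermal ≈ 2.28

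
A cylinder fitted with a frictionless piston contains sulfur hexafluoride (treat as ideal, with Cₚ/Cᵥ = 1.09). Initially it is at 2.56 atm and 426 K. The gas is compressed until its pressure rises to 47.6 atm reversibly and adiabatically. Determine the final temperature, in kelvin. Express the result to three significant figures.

T₂ ≈ 542 K

Adiabatic: T₂/T₁ = (P₂/P₁)^((γ−1)/γ).
T₂ = 426 × (47.6/2.56)^(0.0826) = 542.3 K.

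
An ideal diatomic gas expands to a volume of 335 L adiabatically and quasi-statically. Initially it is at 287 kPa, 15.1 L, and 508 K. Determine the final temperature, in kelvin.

For a reversible adiabat TV^(γ−1) is constant, so T₂ = T₁ (V₁/V₂)^(γ−1).
γ = 7/5 for a diatomic ideal gas.
T₂ = 508 × (15.1/335)^(2/5) = 147 K.

T₂ ≈ 147 K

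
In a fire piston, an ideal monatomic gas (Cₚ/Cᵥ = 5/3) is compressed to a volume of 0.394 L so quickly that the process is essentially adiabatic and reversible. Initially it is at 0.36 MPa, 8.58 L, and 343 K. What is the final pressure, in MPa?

P₂ ≈ 61.1 MPa

Adiabatic: P₁V₁^γ = P₂V₂^γ ⇒ P₂ = P₁ (V₁/V₂)^γ.
P₂ = 0.36 × (8.58/0.394)^(5/3) = 61.13 MPa.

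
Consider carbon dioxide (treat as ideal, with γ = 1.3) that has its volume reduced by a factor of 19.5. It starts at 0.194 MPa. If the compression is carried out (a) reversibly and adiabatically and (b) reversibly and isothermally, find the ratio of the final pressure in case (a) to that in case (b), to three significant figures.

P_adiabatic / P_isothermal ≈ 2.44

Isothermal: P_b = P₁(V₁/V₂) = 0.194×19.5.
Adiabatic: P_a = P₁(V₁/V₂)^γ = 0.194×19.5^(1.3).
P_a/P_b = (V₁/V₂)^(γ−1) = 19.5^(0.3) = 2.438.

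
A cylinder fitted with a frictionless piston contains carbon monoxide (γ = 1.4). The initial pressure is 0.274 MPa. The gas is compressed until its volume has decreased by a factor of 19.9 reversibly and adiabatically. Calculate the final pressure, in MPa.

Adiabatic: P₁V₁^γ = P₂V₂^γ ⇒ P₂ = P₁ (V₁/V₂)^γ.
P₂ = 0.274 × 19.9^(1.4) = 18.04 MPa.

P₂ ≈ 18.0 MPa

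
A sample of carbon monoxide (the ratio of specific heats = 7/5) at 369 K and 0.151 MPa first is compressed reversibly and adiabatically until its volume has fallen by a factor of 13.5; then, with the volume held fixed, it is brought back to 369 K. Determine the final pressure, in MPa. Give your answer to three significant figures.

Adiabatic step (PV^γ = const): P₂ = 0.151×13.5^(7/5) = 5.774 MPa; T₂ = 369×13.5^(2/5) = 1045 K.
Isochoric: P₃ = P₂(T₃/T₂) = 5.774 × (369/1045) = 2.038 MPa.

P₃ ≈ 2.04 MPa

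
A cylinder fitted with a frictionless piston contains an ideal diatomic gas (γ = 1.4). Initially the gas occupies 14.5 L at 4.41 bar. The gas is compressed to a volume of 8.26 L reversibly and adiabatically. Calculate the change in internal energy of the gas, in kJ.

ΔU ≈ 4.04 kJ

P₂ = P₁(V₁/V₂)^γ = 4.41×(14.5/8.26)^(1.4) = 9.696 bar.
For a reversible adiabat, W_by_gas = (P₁V₁ − P₂V₂)/(γ−1).
W_by = (441000×0.0145 − 969600×0.00826) / (0.4) = -4035 J.
Q = 0 ⇒ ΔU = −W_by = 4035 J.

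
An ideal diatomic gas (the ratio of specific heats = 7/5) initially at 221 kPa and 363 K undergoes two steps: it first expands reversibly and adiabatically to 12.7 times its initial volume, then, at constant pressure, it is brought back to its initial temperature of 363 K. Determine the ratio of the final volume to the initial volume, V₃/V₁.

Adiabatic step: V₂/V₁ = 12.7; T₂ = T₁·(1/12.7)^(2/5) = 131.3 K.
Isobaric step: V₃/V₂ = T₃/T₂ = 363/131.3.
V₃/V₁ = (V₂/V₁)(V₃/V₂) = 12.7 × (363/131.3) = 35.1.

V₃/V₁ ≈ 35.1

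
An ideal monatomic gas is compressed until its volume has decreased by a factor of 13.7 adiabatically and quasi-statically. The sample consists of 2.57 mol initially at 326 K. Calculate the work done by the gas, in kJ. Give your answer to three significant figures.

W ≈ -49.4 kJ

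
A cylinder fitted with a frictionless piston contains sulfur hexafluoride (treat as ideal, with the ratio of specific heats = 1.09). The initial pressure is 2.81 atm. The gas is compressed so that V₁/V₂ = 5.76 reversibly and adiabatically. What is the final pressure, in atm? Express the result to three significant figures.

P₂ ≈ 18.9 atm

Since PV^γ is constant along a reversible adiabat, P₂ = P₁ (V₁/V₂)^γ.
P₂ = 2.81 × 5.76^(1.09) = 18.95 atm.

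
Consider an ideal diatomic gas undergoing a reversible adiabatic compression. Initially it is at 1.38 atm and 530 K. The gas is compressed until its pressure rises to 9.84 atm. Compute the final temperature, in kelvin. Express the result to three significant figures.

Along an adiabat T P^((1−γ)/γ) is constant, so T₂ = T₁ (P₂/P₁)^((γ−1)/γ).
For a diatomic ideal gas γ = 7/5, so (γ−1)/γ = 2/7.
T₂ = 530 × (9.84/1.38)^(2/7) = 929 K.

T₂ ≈ 929 K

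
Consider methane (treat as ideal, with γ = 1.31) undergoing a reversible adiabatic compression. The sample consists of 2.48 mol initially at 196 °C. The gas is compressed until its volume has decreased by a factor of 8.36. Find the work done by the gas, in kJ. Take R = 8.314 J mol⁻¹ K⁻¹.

W ≈ -29.1 kJ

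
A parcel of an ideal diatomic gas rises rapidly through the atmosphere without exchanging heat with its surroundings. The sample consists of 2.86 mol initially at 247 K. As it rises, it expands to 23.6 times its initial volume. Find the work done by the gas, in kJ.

W ≈ 10.5 kJ

Adiabatic: T₁V₁^(γ−1) = T₂V₂^(γ−1) ⇒ T₂ = T₁ (V₁/V₂)^(γ−1).
γ = 7/5 for a diatomic ideal gas, so γ−1 = 2/5.
T₂ = 247 × (1/23.6)^(2/5) = 69.75 K.
Q = 0, so ΔU = W_on_gas = nCᵥΔT with Cᵥ = R/(γ−1) = 20.79 J/(mol·K).
ΔU = 2.86 × 20.79 × (69.75 − 247) = -10540 J.
Work done by the gas = −ΔU = 10540 J.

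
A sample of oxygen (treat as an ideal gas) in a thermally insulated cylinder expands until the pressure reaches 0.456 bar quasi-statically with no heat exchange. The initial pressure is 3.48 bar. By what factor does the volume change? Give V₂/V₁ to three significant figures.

V₂/V₁ ≈ 4.27

From PV^γ = const, V₂/V₁ = (P₁/P₂)^(1/γ).
For a diatomic ideal gas γ = 7/5.
V₂/V₁ = (3.48/0.456)^(5/7) = 4.27.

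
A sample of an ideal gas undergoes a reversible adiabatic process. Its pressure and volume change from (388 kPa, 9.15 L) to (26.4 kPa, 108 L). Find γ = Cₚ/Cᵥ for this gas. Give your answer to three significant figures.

γ ≈ 1.09

PV^γ = const ⇒ γ = ln(P₂/P₁) / ln(V₁/V₂).
γ = ln(26.4/388) / ln(9.15/108) = 1.089.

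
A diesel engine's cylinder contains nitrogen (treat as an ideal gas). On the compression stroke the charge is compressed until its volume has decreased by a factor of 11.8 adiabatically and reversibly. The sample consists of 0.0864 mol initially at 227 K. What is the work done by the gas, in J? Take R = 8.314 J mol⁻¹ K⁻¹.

W ≈ -686 J

For a reversible adiabat TV^(γ−1) is constant, so T₂ = T₁ (V₁/V₂)^(γ−1).
γ = 7/5 for a diatomic ideal gas, so γ−1 = 2/5.
T₂ = 227 × 11.8^(2/5) = 609.2 K.
Q = 0, so ΔU = W_on_gas = nCᵥΔT with Cᵥ = R/(γ−1) = 20.79 J/(mol·K).
ΔU = 0.0864 × 20.79 × (609.2 − 227) = 686.4 J.
Work done by the gas = −ΔU = -686.4 J.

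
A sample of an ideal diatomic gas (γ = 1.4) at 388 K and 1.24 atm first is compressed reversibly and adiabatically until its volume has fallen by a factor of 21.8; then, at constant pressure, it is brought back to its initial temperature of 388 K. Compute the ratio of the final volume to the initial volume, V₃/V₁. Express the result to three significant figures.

V₃/V₁ ≈ 0.0134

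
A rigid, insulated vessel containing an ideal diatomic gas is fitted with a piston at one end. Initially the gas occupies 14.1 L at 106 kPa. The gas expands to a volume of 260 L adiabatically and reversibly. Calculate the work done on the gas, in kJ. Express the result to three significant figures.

W ≈ -2.57 kJ

γ = 7/5 for a diatomic ideal gas.
P₂ = P₁(V₁/V₂)^γ = 106×(14.1/260)^(7/5) = 1.792 kPa.
For a reversible adiabat, W_by_gas = (P₁V₁ − P₂V₂)/(γ−1).
W_by = (106000×0.0141 − 1792×0.26) / (2/5) = 2572 J.
W_on_gas = −W_by = -2572 J.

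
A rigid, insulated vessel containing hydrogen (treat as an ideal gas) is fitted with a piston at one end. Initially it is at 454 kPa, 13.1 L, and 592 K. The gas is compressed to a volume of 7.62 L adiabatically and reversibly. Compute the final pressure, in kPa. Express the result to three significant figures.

P₂ ≈ 969 kPa

Since PV^γ is constant along a reversible adiabat, P₂ = P₁ (V₁/V₂)^γ.
γ = 7/5 for a diatomic ideal gas.
P₂ = 454 × (13.1/7.62)^(7/5) = 969.4 kPa.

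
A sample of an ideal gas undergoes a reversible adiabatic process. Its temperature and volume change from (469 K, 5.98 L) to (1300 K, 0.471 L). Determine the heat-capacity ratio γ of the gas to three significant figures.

γ ≈ 1.40

TV^(γ−1) = const ⇒ γ − 1 = ln(T₂/T₁) / ln(V₁/V₂).
γ = 1 + ln(1300/469) / ln(5.98/0.471) = 1.401.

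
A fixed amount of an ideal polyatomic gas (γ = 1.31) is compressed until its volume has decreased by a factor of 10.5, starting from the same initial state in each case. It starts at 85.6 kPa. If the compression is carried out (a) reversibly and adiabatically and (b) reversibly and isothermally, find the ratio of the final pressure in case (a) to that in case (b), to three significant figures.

P_adiabatic / P_isothermal ≈ 2.07

Isothermal: P_b = P₁(V₁/V₂) = 85.6×10.5.
Adiabatic: P_a = P₁(V₁/V₂)^γ = 85.6×10.5^(1.31).
P_a/P_b = (V₁/V₂)^(γ−1) = 10.5^(0.31) = 2.073.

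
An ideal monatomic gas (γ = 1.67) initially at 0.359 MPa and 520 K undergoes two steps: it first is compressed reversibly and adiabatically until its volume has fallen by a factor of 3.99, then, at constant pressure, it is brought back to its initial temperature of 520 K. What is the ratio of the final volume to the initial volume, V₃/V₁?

V₃/V₁ ≈ 0.0992

Adiabatic step: V₂/V₁ = 0.2506; T₂ = T₁·3.99^(0.67) = 1314 K.
Isobaric step: V₃/V₂ = T₃/T₂ = 520/1314.
V₃/V₁ = (V₂/V₁)(V₃/V₂) = 0.2506 × (520/1314) = 0.09917.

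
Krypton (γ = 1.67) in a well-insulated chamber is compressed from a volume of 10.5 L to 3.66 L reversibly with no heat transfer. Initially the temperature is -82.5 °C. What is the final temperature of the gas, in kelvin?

T₂ ≈ 386 K

For a reversible adiabat TV^(γ−1) is constant, so T₂ = T₁ (V₁/V₂)^(γ−1).
T₁ = -82.5 °C = 190.6 K.
T₂ = 190.6 × (10.5/3.66)^(0.67) = 386.3 K.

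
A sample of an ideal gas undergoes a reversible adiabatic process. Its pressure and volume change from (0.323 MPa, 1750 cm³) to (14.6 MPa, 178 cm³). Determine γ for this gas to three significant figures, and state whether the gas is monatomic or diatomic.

PV^γ = const ⇒ γ = ln(P₂/P₁) / ln(V₁/V₂).
γ = ln(14.6/0.323) / ln(1750/178) = 1.667.
γ ≈ 1.67 is close to 5/3, so the gas is monatomic.

γ ≈ 1.67; monatomic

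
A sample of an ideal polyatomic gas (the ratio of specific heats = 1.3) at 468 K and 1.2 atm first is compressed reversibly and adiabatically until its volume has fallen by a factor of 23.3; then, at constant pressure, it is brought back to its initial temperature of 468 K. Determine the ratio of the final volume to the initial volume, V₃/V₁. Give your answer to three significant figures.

V₃/V₁ ≈ 0.0167

Adiabatic step: V₂/V₁ = 0.04292; T₂ = T₁·23.3^(0.3) = 1204 K.
Isobaric step: V₃/V₂ = T₃/T₂ = 468/1204.
V₃/V₁ = (V₂/V₁)(V₃/V₂) = 0.04292 × (468/1204) = 0.01669.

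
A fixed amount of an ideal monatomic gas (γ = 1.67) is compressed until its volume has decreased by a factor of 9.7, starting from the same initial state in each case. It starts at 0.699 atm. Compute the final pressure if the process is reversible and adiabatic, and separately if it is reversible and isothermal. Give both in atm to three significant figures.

adiabatic: 31.1 atm; isothermal: 6.78 atm

Isothermal: P₂ = P₁(V₁/V₂) = 0.699×9.7 = 6.78 atm.
Adiabatic: P₂ = P₁(V₁/V₂)^γ = 0.699×9.7^(1.67) = 31.07 atm.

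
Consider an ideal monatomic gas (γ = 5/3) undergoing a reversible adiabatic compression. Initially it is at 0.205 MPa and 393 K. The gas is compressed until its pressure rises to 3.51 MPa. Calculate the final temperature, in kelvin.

T₂ ≈ 1220 K

Adiabatic: T₂/T₁ = (P₂/P₁)^((γ−1)/γ).
T₂ = 393 × (3.51/0.205)^(2/5) = 1224 K.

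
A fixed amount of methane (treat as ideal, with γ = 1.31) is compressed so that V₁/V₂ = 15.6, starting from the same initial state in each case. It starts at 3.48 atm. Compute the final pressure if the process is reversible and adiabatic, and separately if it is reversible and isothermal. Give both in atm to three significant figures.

adiabatic: 127 atm; isothermal: 54.3 atm

Isothermal: P₂ = P₁(V₁/V₂) = 3.48×15.6 = 54.29 atm.
Adiabatic: P₂ = P₁(V₁/V₂)^γ = 3.48×15.6^(1.31) = 127.2 atm.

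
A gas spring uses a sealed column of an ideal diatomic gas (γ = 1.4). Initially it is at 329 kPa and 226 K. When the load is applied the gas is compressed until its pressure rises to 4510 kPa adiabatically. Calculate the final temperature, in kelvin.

T₂ ≈ 477 K

Adiabatic: T₂/T₁ = (P₂/P₁)^((γ−1)/γ).
T₂ = 226 × (4510/329)^(0.286) = 477.5 K.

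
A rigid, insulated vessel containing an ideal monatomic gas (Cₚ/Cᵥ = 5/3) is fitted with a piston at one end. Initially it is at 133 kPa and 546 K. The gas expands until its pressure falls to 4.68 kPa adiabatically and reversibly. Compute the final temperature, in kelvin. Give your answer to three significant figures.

T₂ ≈ 143 K

Adiabatic: T₂/T₁ = (P₂/P₁)^((γ−1)/γ).
T₂ = 546 × (4.68/133)^(2/5) = 143.1 K.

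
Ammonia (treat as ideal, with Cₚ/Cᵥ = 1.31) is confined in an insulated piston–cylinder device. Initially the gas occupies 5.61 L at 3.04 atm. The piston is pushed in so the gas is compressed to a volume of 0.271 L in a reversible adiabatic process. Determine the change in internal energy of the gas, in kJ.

ΔU ≈ 8.69 kJ

P₂ = P₁(V₁/V₂)^γ = 3.04×(5.61/0.271)^(1.31) = 161 atm.
For a reversible adiabat, W_by_gas = (P₁V₁ − P₂V₂)/(γ−1).
W_by = (308000×0.00561 − 1.631×10^7×0.000271) / (0.31) = -8687 J.
Q = 0 ⇒ ΔU = −W_by = 8687 J.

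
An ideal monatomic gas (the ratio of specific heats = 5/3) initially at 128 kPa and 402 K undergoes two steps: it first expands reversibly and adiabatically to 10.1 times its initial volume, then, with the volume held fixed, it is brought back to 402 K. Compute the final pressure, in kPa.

Adiabatic step (PV^γ = const): P₂ = 128×(1/10.1)^(5/3) = 2.712 kPa; T₂ = 402×(1/10.1)^(2/3) = 86.04 K.
Isochoric: P₃ = P₂(T₃/T₂) = 2.712 × (402/86.04) = 12.67 kPa.

P₃ ≈ 12.7 kPa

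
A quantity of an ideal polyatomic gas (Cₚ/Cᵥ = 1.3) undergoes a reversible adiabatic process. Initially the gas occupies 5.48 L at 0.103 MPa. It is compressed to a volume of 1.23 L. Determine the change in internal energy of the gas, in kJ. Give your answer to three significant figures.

ΔU ≈ 1.06 kJ

P₂ = P₁(V₁/V₂)^γ = 0.103×(5.48/1.23)^(1.3) = 0.7184 MPa.
For a reversible adiabat, W_by_gas = (P₁V₁ − P₂V₂)/(γ−1).
W_by = (103000×0.00548 − 718400×0.00123) / (0.3) = -1064 J.
Q = 0 ⇒ ΔU = −W_by = 1064 J.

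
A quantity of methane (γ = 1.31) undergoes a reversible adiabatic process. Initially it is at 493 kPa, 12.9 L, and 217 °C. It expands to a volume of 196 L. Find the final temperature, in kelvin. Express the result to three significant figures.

T₂ ≈ 211 K

Adiabatic: T₁V₁^(γ−1) = T₂V₂^(γ−1) ⇒ T₂ = T₁ (V₁/V₂)^(γ−1).
T₁ = 217 °C = 490.1 K.
T₂ = 490.1 × (12.9/196)^(0.31) = 210.9 K.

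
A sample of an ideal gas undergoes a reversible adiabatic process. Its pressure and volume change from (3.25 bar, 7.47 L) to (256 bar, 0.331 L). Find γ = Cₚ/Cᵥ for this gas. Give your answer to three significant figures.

γ ≈ 1.40

PV^γ = const ⇒ γ = ln(P₂/P₁) / ln(V₁/V₂).
γ = ln(256/3.25) / ln(7.47/0.331) = 1.401.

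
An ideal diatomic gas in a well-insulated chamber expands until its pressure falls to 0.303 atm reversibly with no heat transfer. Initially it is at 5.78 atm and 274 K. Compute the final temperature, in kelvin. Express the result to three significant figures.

Along an adiabat T P^((1−γ)/γ) is constant, so T₂ = T₁ (P₂/P₁)^((γ−1)/γ).
For a diatomic ideal gas γ = 7/5, so (γ−1)/γ = 2/7.
T₂ = 274 × (0.303/5.78)^(2/7) = 118 K.

T₂ ≈ 118 K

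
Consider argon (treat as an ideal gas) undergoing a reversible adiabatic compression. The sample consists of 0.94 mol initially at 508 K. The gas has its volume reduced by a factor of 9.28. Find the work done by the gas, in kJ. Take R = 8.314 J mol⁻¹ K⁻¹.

Adiabatic: T₁V₁^(γ−1) = T₂V₂^(γ−1) ⇒ T₂ = T₁ (V₁/V₂)^(γ−1).
γ = 5/3 for a monatomic ideal gas, so γ−1 = 2/3.
T₂ = 508 × 9.28^(2/3) = 2243 K.
Q = 0, so ΔU = W_on_gas = nCᵥΔT with Cᵥ = R/(γ−1) = 12.47 J/(mol·K).
ΔU = 0.94 × 12.47 × (2243 − 508) = 20340 J.
Work done by the gas = −ΔU = -20340 J.

W ≈ -20.3 kJ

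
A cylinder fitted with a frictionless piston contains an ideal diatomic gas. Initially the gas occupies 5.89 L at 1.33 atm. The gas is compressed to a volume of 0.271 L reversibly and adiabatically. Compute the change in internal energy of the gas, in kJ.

γ = 7/5 for a diatomic ideal gas.
P₂ = P₁(V₁/V₂)^γ = 1.33×(5.89/0.271)^(7/5) = 99.05 atm.
For a reversible adiabat, W_by_gas = (P₁V₁ − P₂V₂)/(γ−1).
W_by = (134800×0.00589 − 1.004×10^7×0.000271) / (2/5) = -4815 J.
Q = 0 ⇒ ΔU = −W_by = 4815 J.

ΔU ≈ 4.82 kJ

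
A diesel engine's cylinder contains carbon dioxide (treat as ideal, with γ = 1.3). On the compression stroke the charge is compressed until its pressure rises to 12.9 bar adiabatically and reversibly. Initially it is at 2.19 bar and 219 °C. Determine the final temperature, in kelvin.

Adiabatic: T₂/T₁ = (P₂/P₁)^((γ−1)/γ).
T₁ = 219 °C = 492.1 K.
T₂ = 492.1 × (12.9/2.19)^(0.231) = 741 K.

T₂ ≈ 741 K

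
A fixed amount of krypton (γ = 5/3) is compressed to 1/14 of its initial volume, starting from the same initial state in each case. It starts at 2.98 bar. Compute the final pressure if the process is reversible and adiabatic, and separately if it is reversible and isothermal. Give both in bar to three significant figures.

adiabatic: 242 bar; isothermal: 41.7 bar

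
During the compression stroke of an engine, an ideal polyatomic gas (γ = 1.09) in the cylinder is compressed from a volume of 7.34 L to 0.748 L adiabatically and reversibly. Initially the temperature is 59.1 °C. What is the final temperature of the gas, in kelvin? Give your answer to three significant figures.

T₂ ≈ 408 K

For a reversible adiabat TV^(γ−1) is constant, so T₂ = T₁ (V₁/V₂)^(γ−1).
T₁ = 59.1 °C = 332.2 K.
T₂ = 332.2 × (7.34/0.748)^(0.09) = 408.1 K.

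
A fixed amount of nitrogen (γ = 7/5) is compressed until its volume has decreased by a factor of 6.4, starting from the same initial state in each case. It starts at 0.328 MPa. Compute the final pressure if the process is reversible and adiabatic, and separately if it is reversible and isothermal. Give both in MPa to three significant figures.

Isothermal: P₂ = P₁(V₁/V₂) = 0.328×6.4 = 2.099 MPa.
Adiabatic: P₂ = P₁(V₁/V₂)^γ = 0.328×6.4^(7/5) = 4.411 MPa.

adiabatic: 4.41 MPa; isothermal: 2.10 MPa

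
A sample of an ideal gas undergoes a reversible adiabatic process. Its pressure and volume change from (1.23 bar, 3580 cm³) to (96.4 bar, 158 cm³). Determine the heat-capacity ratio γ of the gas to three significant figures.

PV^γ = const ⇒ γ = ln(P₂/P₁) / ln(V₁/V₂).
γ = ln(96.4/1.23) / ln(3580/158) = 1.398.

γ ≈ 1.40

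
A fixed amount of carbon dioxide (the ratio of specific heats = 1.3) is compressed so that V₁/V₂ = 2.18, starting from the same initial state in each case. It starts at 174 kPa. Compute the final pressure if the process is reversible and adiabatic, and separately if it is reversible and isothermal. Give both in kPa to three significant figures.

adiabatic: 479 kPa; isothermal: 379 kPa

Isothermal: P₂ = P₁(V₁/V₂) = 174×2.18 = 379.3 kPa.
Adiabatic: P₂ = P₁(V₁/V₂)^γ = 174×2.18^(1.3) = 479.2 kPa.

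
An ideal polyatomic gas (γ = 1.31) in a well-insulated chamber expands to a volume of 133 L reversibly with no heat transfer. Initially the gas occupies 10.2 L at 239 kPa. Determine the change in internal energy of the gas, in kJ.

ΔU ≈ -4.32 kJ

P₂ = P₁(V₁/V₂)^γ = 239×(10.2/133)^(1.31) = 8.268 kPa.
For a reversible adiabat, W_by_gas = (P₁V₁ − P₂V₂)/(γ−1).
W_by = (239000×0.0102 − 8268×0.133) / (0.31) = 4316 J.
Q = 0 ⇒ ΔU = −W_by = -4316 J.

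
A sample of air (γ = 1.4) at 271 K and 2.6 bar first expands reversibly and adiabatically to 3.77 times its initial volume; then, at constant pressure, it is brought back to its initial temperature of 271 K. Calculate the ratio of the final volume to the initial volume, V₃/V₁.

Adiabatic step: V₂/V₁ = 3.77; T₂ = T₁·(1/3.77)^(0.4) = 159.4 K.
Isobaric step: V₃/V₂ = T₃/T₂ = 271/159.4.
V₃/V₁ = (V₂/V₁)(V₃/V₂) = 3.77 × (271/159.4) = 6.41.

V₃/V₁ ≈ 6.41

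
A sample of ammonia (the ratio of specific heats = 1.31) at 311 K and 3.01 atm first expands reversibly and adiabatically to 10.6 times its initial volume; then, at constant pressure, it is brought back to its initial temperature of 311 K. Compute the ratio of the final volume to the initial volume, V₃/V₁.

Adiabatic step: V₂/V₁ = 10.6; T₂ = T₁·(1/10.6)^(0.31) = 149.6 K.
Isobaric step: V₃/V₂ = T₃/T₂ = 311/149.6.
V₃/V₁ = (V₂/V₁)(V₃/V₂) = 10.6 × (311/149.6) = 22.04.

V₃/V₁ ≈ 22.0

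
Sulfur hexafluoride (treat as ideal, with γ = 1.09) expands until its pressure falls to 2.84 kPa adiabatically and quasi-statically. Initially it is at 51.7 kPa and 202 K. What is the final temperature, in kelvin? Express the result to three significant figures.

T₂ ≈ 159 K

Adiabatic: T₂/T₁ = (P₂/P₁)^((γ−1)/γ).
T₂ = 202 × (2.84/51.7)^(0.0826) = 159 K.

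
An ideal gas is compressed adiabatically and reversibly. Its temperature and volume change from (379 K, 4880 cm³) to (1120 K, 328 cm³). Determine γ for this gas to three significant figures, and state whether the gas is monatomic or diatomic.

γ ≈ 1.40; diatomic

TV^(γ−1) = const ⇒ γ − 1 = ln(T₂/T₁) / ln(V₁/V₂).
γ = 1 + ln(1120/379) / ln(4880/328) = 1.401.
γ ≈ 1.40 is close to 7/5, so the gas is diatomic.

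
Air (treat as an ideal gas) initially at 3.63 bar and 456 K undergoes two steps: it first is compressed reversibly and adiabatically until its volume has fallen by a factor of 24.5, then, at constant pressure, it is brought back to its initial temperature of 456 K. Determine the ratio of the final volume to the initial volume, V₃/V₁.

For a diatomic ideal gas γ = 7/5.
Adiabatic step: V₂/V₁ = 0.04082; T₂ = T₁·24.5^(2/5) = 1639 K.
Isobaric step: V₃/V₂ = T₃/T₂ = 456/1639.
V₃/V₁ = (V₂/V₁)(V₃/V₂) = 0.04082 × (456/1639) = 0.01135.

V₃/V₁ ≈ 0.0114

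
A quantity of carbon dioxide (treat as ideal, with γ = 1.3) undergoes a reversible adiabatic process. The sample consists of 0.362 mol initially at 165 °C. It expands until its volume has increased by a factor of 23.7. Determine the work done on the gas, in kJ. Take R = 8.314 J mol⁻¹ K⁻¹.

W ≈ -2.70 kJ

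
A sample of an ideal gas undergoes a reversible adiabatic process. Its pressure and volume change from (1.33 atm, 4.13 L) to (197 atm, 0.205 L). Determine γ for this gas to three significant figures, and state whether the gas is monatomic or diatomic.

γ ≈ 1.66; monatomic

PV^γ = const ⇒ γ = ln(P₂/P₁) / ln(V₁/V₂).
γ = ln(197/1.33) / ln(4.13/0.205) = 1.664.
γ ≈ 1.66 is close to 5/3, so the gas is monatomic.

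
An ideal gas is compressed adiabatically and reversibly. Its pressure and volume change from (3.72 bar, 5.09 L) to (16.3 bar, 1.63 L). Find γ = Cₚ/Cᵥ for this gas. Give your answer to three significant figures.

γ ≈ 1.30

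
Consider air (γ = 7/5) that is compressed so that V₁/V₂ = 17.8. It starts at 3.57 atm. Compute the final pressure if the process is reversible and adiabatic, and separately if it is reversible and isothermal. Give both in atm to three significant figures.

adiabatic: 201 atm; isothermal: 63.5 atm

Isothermal: P₂ = P₁(V₁/V₂) = 3.57×17.8 = 63.55 atm.
Adiabatic: P₂ = P₁(V₁/V₂)^γ = 3.57×17.8^(7/5) = 201 atm.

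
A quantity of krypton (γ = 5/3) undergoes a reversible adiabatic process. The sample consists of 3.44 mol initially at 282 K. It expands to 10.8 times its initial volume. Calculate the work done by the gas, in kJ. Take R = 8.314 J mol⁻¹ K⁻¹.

W ≈ 9.62 kJ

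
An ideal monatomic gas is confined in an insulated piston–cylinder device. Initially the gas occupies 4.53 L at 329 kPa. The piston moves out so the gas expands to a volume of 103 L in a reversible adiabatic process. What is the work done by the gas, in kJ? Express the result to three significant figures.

W ≈ 1.96 kJ

γ = 5/3 for a monatomic ideal gas.
P₂ = P₁(V₁/V₂)^γ = 329×(4.53/103)^(5/3) = 1.803 kPa.
For a reversible adiabat, W_by_gas = (P₁V₁ − P₂V₂)/(γ−1).
W_by = (329000×0.00453 − 1803×0.103) / (2/3) = 1957 J.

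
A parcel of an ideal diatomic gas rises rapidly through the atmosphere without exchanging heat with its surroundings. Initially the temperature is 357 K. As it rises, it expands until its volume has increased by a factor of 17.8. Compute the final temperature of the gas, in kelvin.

T₂ ≈ 113 K

Adiabatic: T₁V₁^(γ−1) = T₂V₂^(γ−1) ⇒ T₂ = T₁ (V₁/V₂)^(γ−1).
For a diatomic ideal gas γ = 7/5, so γ−1 = 2/5.
T₂ = 357 × (1/17.8)^(2/5) = 112.8 K.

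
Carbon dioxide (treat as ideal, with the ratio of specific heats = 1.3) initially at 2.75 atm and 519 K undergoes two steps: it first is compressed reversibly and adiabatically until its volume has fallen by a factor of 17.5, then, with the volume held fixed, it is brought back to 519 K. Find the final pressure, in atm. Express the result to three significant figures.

P₃ ≈ 48.1 atm

Adiabatic step (PV^γ = const): P₂ = 2.75×17.5^(1.3) = 113.6 atm; T₂ = 519×17.5^(0.3) = 1225 K.
Isochoric: P₃ = P₂(T₃/T₂) = 113.6 × (519/1225) = 48.12 atm.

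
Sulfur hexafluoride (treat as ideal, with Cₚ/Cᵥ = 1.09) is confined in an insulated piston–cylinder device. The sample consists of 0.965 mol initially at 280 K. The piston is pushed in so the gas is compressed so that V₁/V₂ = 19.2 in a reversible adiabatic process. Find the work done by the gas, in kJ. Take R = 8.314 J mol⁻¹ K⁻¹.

W ≈ -7.60 kJ

For a reversible adiabat TV^(γ−1) is constant, so T₂ = T₁ (V₁/V₂)^(γ−1).
T₂ = 280 × 19.2^(0.09) = 365.3 K.
Q = 0, so ΔU = W_on_gas = nCᵥΔT with Cᵥ = R/(γ−1) = 92.38 J/(mol·K).
ΔU = 0.965 × 92.38 × (365.3 − 280) = 7604 J.
Work done by the gas = −ΔU = -7604 J.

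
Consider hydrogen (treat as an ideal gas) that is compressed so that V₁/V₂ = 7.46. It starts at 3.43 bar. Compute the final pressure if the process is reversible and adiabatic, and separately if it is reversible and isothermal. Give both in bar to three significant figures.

For a diatomic ideal gas γ = 7/5.
Isothermal: P₂ = P₁(V₁/V₂) = 3.43×7.46 = 25.59 bar.
Adiabatic: P₂ = P₁(V₁/V₂)^γ = 3.43×7.46^(7/5) = 57.16 bar.

adiabatic: 57.2 bar; isothermal: 25.6 bar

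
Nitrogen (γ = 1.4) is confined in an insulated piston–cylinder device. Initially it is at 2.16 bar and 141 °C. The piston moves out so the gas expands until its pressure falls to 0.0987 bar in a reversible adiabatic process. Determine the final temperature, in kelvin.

T₂ ≈ 171 K

Along an adiabat T P^((1−γ)/γ) is constant, so T₂ = T₁ (P₂/P₁)^((γ−1)/γ).
T₁ = 141 °C = 414.1 K.
T₂ = 414.1 × (0.0987/2.16)^(0.286) = 171.5 K.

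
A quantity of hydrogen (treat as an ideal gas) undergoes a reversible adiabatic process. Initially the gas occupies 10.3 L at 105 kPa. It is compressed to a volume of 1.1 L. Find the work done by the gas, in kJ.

γ = 7/5 for a diatomic ideal gas.
P₂ = P₁(V₁/V₂)^γ = 105×(10.3/1.1)^(7/5) = 2406 kPa.
For a reversible adiabat, W_by_gas = (P₁V₁ − P₂V₂)/(γ−1).
W_by = (105000×0.0103 − 2.406×10^6×0.0011) / (2/5) = -3911 J.

W ≈ -3.91 kJ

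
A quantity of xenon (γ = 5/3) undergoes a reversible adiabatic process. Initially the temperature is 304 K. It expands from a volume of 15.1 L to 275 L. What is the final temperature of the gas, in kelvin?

T₂ ≈ 43.9 K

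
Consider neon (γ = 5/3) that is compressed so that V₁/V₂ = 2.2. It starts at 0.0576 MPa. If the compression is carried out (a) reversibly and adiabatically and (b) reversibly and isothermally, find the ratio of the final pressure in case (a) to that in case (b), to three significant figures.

P_adiabatic / P_isothermal ≈ 1.69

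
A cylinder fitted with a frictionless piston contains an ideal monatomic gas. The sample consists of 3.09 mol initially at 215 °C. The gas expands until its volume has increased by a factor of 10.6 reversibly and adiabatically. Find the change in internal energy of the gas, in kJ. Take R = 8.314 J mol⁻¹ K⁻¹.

Adiabatic: T₁V₁^(γ−1) = T₂V₂^(γ−1) ⇒ T₂ = T₁ (V₁/V₂)^(γ−1).
γ = 5/3 for a monatomic ideal gas, so γ−1 = 2/3.
T₁ = 215 °C = 488.1 K.
T₂ = 488.1 × (1/10.6)^(2/3) = 101.2 K.
Q = 0, so ΔU = W_on_gas = nCᵥΔT with Cᵥ = R/(γ−1) = 12.47 J/(mol·K).
ΔU = 3.09 × 12.47 × (101.2 − 488.1) = -14910 J.

ΔU ≈ -14.9 kJ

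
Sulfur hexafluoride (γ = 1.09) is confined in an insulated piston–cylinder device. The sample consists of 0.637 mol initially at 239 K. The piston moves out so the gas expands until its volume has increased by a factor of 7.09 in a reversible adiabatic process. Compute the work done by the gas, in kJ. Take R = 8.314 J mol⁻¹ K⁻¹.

Adiabatic: T₁V₁^(γ−1) = T₂V₂^(γ−1) ⇒ T₂ = T₁ (V₁/V₂)^(γ−1).
T₂ = 239 × (1/7.09)^(0.09) = 200.4 K.
Q = 0, so ΔU = W_on_gas = nCᵥΔT with Cᵥ = R/(γ−1) = 92.38 J/(mol·K).
ΔU = 0.637 × 92.38 × (200.4 − 239) = -2273 J.
Work done by the gas = −ΔU = 2273 J.

W ≈ 2.27 kJ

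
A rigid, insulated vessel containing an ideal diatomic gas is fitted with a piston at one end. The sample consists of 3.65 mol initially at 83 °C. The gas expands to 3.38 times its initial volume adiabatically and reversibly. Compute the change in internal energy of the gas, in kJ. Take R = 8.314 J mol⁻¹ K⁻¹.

ΔU ≈ -10.4 kJ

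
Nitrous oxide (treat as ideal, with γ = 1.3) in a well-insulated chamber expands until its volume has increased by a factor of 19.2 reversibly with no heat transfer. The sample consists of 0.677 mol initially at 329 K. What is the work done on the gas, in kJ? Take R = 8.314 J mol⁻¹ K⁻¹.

W ≈ -3.63 kJ

Adiabatic: T₁V₁^(γ−1) = T₂V₂^(γ−1) ⇒ T₂ = T₁ (V₁/V₂)^(γ−1).
T₂ = 329 × (1/19.2)^(0.3) = 135.6 K.
Q = 0, so ΔU = W_on_gas = nCᵥΔT with Cᵥ = R/(γ−1) = 27.71 J/(mol·K).
ΔU = 0.677 × 27.71 × (135.6 − 329) = -3629 J.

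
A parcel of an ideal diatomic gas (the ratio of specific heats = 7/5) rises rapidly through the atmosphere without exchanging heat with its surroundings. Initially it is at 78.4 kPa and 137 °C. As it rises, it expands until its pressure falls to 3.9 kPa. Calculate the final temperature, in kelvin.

T₂ ≈ 174 K

Adiabatic: T₂/T₁ = (P₂/P₁)^((γ−1)/γ).
T₁ = 137 °C = 410.1 K.
T₂ = 410.1 × (3.9/78.4)^(2/7) = 174 K.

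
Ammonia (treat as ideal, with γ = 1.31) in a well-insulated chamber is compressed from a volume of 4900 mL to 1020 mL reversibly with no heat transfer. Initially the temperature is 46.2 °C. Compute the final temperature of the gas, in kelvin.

For a reversible adiabat TV^(γ−1) is constant, so T₂ = T₁ (V₁/V₂)^(γ−1).
T₁ = 46.2 °C = 319.3 K.
T₂ = 319.3 × (4900/1020)^(0.31) = 519.5 K.

T₂ ≈ 519 K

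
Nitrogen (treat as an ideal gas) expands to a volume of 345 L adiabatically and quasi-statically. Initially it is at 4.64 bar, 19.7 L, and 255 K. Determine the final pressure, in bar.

P₂ ≈ 0.0843 bar

Adiabatic: P₁V₁^γ = P₂V₂^γ ⇒ P₂ = P₁ (V₁/V₂)^γ.
γ = 7/5 for a diatomic ideal gas.
P₂ = 4.64 × (19.7/345)^(7/5) = 0.0843 bar.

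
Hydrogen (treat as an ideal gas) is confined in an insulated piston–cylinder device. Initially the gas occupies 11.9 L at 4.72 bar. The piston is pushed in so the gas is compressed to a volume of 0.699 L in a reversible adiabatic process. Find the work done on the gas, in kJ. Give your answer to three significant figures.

γ = 7/5 for a diatomic ideal gas.
P₂ = P₁(V₁/V₂)^γ = 4.72×(11.9/0.699)^(7/5) = 249.7 bar.
For a reversible adiabat, W_by_gas = (P₁V₁ − P₂V₂)/(γ−1).
W_by = (472000×0.0119 − 2.497×10^7×0.000699) / (2/5) = -29600 J.
W_on_gas = −W_by = 29600 J.

W ≈ 29.6 kJ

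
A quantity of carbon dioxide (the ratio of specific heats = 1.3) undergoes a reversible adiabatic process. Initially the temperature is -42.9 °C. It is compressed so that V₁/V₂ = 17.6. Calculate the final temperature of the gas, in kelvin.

T₂ ≈ 544 K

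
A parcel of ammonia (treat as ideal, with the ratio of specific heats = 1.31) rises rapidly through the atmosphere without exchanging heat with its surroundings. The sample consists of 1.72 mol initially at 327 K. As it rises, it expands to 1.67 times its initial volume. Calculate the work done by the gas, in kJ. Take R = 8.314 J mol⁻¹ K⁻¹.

W ≈ 2.22 kJ

Adiabatic: T₁V₁^(γ−1) = T₂V₂^(γ−1) ⇒ T₂ = T₁ (V₁/V₂)^(γ−1).
T₂ = 327 × (1/1.67)^(0.31) = 278.9 K.
Q = 0, so ΔU = W_on_gas = nCᵥΔT with Cᵥ = R/(γ−1) = 26.82 J/(mol·K).
ΔU = 1.72 × 26.82 × (278.9 − 327) = -2217 J.
Work done by the gas = −ΔU = 2217 J.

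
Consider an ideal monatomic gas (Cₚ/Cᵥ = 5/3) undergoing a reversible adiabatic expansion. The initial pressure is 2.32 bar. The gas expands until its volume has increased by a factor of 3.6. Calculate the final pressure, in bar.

Since PV^γ is constant along a reversible adiabat, P₂ = P₁ (V₁/V₂)^γ.
P₂ = 2.32 × (1/3.6)^(5/3) = 0.2744 bar.

P₂ ≈ 0.274 bar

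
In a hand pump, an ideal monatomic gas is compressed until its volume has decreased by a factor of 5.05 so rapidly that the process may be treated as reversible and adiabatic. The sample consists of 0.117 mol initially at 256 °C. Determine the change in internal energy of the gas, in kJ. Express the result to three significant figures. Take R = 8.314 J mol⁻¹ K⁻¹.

ΔU ≈ 1.50 kJ

Adiabatic: T₁V₁^(γ−1) = T₂V₂^(γ−1) ⇒ T₂ = T₁ (V₁/V₂)^(γ−1).
γ = 5/3 for a monatomic ideal gas, so γ−1 = 2/3.
T₁ = 256 °C = 529.1 K.
T₂ = 529.1 × 5.05^(2/3) = 1558 K.
Q = 0, so ΔU = W_on_gas = nCᵥΔT with Cᵥ = R/(γ−1) = 12.47 J/(mol·K).
ΔU = 0.117 × 12.47 × (1558 − 529.1) = 1501 J.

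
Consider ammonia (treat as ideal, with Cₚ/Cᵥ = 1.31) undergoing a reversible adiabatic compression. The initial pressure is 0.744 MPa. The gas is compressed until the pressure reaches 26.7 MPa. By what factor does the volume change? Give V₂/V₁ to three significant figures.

From PV^γ = const, V₂/V₁ = (P₁/P₂)^(1/γ).
V₂/V₁ = (0.744/26.7)^(0.763) = 0.06502.

V₂/V₁ ≈ 0.0650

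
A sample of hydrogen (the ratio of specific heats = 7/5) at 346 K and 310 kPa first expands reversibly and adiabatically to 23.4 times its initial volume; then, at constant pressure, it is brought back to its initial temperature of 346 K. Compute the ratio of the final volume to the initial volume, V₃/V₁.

Adiabatic step: V₂/V₁ = 23.4; T₂ = T₁·(1/23.4)^(2/5) = 98.04 K.
Isobaric step: V₃/V₂ = T₃/T₂ = 346/98.04.
V₃/V₁ = (V₂/V₁)(V₃/V₂) = 23.4 × (346/98.04) = 82.59.

V₃/V₁ ≈ 82.6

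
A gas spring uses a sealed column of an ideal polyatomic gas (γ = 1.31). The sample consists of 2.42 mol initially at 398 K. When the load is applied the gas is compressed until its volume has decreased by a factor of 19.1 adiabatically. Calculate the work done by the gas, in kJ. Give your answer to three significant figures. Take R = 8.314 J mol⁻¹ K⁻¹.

Adiabatic: T₁V₁^(γ−1) = T₂V₂^(γ−1) ⇒ T₂ = T₁ (V₁/V₂)^(γ−1).
T₂ = 398 × 19.1^(0.31) = 993.1 K.
Q = 0, so ΔU = W_on_gas = nCᵥΔT with Cᵥ = R/(γ−1) = 26.82 J/(mol·K).
ΔU = 2.42 × 26.82 × (993.1 − 398) = 38630 J.
Work done by the gas = −ΔU = -38630 J.

W ≈ -38.6 kJ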